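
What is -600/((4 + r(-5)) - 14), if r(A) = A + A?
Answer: 30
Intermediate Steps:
r(A) = 2*A
-600/((4 + r(-5)) - 14) = -600/((4 + 2*(-5)) - 14) = -600/((4 - 10) - 14) = -600/(-6 - 14) = -600/(-20) = -1/20*(-600) = 30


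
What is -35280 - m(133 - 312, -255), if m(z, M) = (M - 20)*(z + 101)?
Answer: -56730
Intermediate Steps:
m(z, M) = (-20 + M)*(101 + z)
-35280 - m(133 - 312, -255) = -35280 - (-2020 - 20*(133 - 312) + 101*(-255) - 255*(133 - 312)) = -35280 - (-2020 - 20*(-179) - 25755 - 255*(-179)) = -35280 - (-2020 + 3580 - 25755 + 45645) = -35280 - 1*21450 = -35280 - 21450 = -56730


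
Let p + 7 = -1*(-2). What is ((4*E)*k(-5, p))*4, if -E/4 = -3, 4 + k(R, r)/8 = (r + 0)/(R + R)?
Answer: -5376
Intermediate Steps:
p = -5 (p = -7 - 1*(-2) = -7 + 2 = -5)
k(R, r) = -32 + 4*r/R (k(R, r) = -32 + 8*((r + 0)/(R + R)) = -32 + 8*(r/((2*R))) = -32 + 8*(r*(1/(2*R))) = -32 + 8*(r/(2*R)) = -32 + 4*r/R)
E = 12 (E = -4*(-3) = 12)
((4*E)*k(-5, p))*4 = ((4*12)*(-32 + 4*(-5)/(-5)))*4 = (48*(-32 + 4*(-5)*(-⅕)))*4 = (48*(-32 + 4))*4 = (48*(-28))*4 = -1344*4 = -5376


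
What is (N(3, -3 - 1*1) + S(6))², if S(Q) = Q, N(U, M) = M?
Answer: 4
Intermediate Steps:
(N(3, -3 - 1*1) + S(6))² = ((-3 - 1*1) + 6)² = ((-3 - 1) + 6)² = (-4 + 6)² = 2² = 4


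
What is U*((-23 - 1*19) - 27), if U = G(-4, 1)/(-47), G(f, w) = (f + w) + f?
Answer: -483/47 ≈ -10.277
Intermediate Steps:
G(f, w) = w + 2*f
U = 7/47 (U = (1 + 2*(-4))/(-47) = (1 - 8)*(-1/47) = -7*(-1/47) = 7/47 ≈ 0.14894)
U*((-23 - 1*19) - 27) = 7*((-23 - 1*19) - 27)/47 = 7*((-23 - 19) - 27)/47 = 7*(-42 - 27)/47 = (7/47)*(-69) = -483/47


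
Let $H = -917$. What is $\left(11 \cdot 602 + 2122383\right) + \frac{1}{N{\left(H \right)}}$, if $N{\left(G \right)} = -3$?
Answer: $\frac{6387014}{3} \approx 2.129 \cdot 10^{6}$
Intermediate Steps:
$\left(11 \cdot 602 + 2122383\right) + \frac{1}{N{\left(H \right)}} = \left(11 \cdot 602 + 2122383\right) + \frac{1}{-3} = \left(6622 + 2122383\right) - \frac{1}{3} = 2129005 - \frac{1}{3} = \frac{6387014}{3}$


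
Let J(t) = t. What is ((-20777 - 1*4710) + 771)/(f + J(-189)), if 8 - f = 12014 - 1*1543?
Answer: 6179/2663 ≈ 2.3203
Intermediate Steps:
f = -10463 (f = 8 - (12014 - 1*1543) = 8 - (12014 - 1543) = 8 - 1*10471 = 8 - 10471 = -10463)
((-20777 - 1*4710) + 771)/(f + J(-189)) = ((-20777 - 1*4710) + 771)/(-10463 - 189) = ((-20777 - 4710) + 771)/(-10652) = (-25487 + 771)*(-1/10652) = -24716*(-1/10652) = 6179/2663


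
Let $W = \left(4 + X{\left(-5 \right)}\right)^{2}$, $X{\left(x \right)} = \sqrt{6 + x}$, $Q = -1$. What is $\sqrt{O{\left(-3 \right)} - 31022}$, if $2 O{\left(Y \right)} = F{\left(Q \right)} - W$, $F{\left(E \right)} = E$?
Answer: $i \sqrt{31035} \approx 176.17 i$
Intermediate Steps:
$W = 25$ ($W = \left(4 + \sqrt{6 - 5}\right)^{2} = \left(4 + \sqrt{1}\right)^{2} = \left(4 + 1\right)^{2} = 5^{2} = 25$)
$O{\left(Y \right)} = -13$ ($O{\left(Y \right)} = \frac{-1 - 25}{2} = \frac{1}{2} \left(-26\right) = -13$)
$\sqrt{O{\left(-3 \right)} - 31022} = \sqrt{-13 - 31022} = \sqrt{-31035} = i \sqrt{31035}$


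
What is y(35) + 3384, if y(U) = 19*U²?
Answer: 26659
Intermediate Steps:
y(35) + 3384 = 19*35² + 3384 = 19*1225 + 3384 = 23275 + 3384 = 26659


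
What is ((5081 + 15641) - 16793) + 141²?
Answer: 23810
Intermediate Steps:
((5081 + 15641) - 16793) + 141² = (20722 - 16793) + 19881 = 3929 + 19881 = 23810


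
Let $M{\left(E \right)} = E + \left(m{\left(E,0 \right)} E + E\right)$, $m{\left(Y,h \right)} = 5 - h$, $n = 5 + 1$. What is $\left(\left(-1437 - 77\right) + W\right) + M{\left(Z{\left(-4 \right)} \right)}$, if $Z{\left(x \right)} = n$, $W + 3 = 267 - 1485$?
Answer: $-2693$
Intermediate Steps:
$n = 6$
$W = -1221$ ($W = -3 + \left(267 - 1485\right) = -3 - 1218 = -1221$)
$Z{\left(x \right)} = 6$
$M{\left(E \right)} = 7 E$ ($M{\left(E \right)} = E + \left(\left(5 - 0\right) E + E\right) = E + \left(\left(5 + 0\right) E + E\right) = E + \left(5 E + E\right) = E + 6 E = 7 E$)
$\left(\left(-1437 - 77\right) + W\right) + M{\left(Z{\left(-4 \right)} \right)} = \left(\left(-1437 - 77\right) - 1221\right) + 7 \cdot 6 = \left(\left(-1437 - 77\right) - 1221\right) + 42 = \left(-1514 - 1221\right) + 42 = -2735 + 42 = -2693$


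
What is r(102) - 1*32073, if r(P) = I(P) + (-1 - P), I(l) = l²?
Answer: -21772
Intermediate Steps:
r(P) = -1 + P² - P (r(P) = P² + (-1 - P) = -1 + P² - P)
r(102) - 1*32073 = (-1 + 102² - 1*102) - 1*32073 = (-1 + 10404 - 102) - 32073 = 10301 - 32073 = -21772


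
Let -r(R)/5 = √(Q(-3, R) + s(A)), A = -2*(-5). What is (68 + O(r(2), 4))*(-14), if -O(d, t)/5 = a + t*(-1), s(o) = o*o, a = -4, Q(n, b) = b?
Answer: -1512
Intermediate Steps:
A = 10
s(o) = o²
r(R) = -5*√(100 + R) (r(R) = -5*√(R + 10²) = -5*√(R + 100) = -5*√(100 + R))
O(d, t) = 20 + 5*t (O(d, t) = -5*(-4 + t*(-1)) = -5*(-4 - t) = 20 + 5*t)
(68 + O(r(2), 4))*(-14) = (68 + (20 + 5*4))*(-14) = (68 + (20 + 20))*(-14) = (68 + 40)*(-14) = 108*(-14) = -1512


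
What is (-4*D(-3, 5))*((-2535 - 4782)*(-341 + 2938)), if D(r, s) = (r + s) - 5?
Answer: -228026988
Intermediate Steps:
D(r, s) = -5 + r + s
(-4*D(-3, 5))*((-2535 - 4782)*(-341 + 2938)) = (-4*(-5 - 3 + 5))*((-2535 - 4782)*(-341 + 2938)) = (-4*(-3))*(-7317*2597) = 12*(-19002249) = -228026988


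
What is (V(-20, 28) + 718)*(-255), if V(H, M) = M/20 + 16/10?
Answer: -183855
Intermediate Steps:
V(H, M) = 8/5 + M/20 (V(H, M) = M*(1/20) + 16*(1/10) = M/20 + 8/5 = 8/5 + M/20)
(V(-20, 28) + 718)*(-255) = ((8/5 + (1/20)*28) + 718)*(-255) = ((8/5 + 7/5) + 718)*(-255) = (3 + 718)*(-255) = 721*(-255) = -183855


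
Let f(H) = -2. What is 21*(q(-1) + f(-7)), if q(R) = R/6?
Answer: -91/2 ≈ -45.500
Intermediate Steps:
q(R) = R/6 (q(R) = R*(⅙) = R/6)
21*(q(-1) + f(-7)) = 21*((⅙)*(-1) - 2) = 21*(-⅙ - 2) = 21*(-13/6) = -91/2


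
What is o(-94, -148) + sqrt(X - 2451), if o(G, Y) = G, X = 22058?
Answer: -94 + sqrt(19607) ≈ 46.025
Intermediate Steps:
o(-94, -148) + sqrt(X - 2451) = -94 + sqrt(22058 - 2451) = -94 + sqrt(19607)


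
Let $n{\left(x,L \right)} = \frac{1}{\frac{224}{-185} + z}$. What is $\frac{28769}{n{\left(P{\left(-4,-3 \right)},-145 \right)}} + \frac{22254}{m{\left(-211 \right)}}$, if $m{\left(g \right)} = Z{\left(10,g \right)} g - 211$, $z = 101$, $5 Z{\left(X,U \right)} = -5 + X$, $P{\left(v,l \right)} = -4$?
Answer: $\frac{112060992904}{39035} \approx 2.8708 \cdot 10^{6}$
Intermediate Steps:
$Z{\left(X,U \right)} = -1 + \frac{X}{5}$ ($Z{\left(X,U \right)} = \frac{-5 + X}{5} = -1 + \frac{X}{5}$)
$m{\left(g \right)} = -211 + g$ ($m{\left(g \right)} = \left(-1 + \frac{1}{5} \cdot 10\right) g - 211 = \left(-1 + 2\right) g - 211 = 1 g - 211 = g - 211 = -211 + g$)
$n{\left(x,L \right)} = \frac{185}{18461}$ ($n{\left(x,L \right)} = \frac{1}{\frac{224}{-185} + 101} = \frac{1}{224 \left(- \frac{1}{185}\right) + 101} = \frac{1}{- \frac{224}{185} + 101} = \frac{1}{\frac{18461}{185}} = \frac{185}{18461}$)
$\frac{28769}{n{\left(P{\left(-4,-3 \right)},-145 \right)}} + \frac{22254}{m{\left(-211 \right)}} = \frac{28769}{\frac{185}{18461}} + \frac{22254}{-211 - 211} = 28769 \cdot \frac{18461}{185} + \frac{22254}{-422} = \frac{531104509}{185} + 22254 \left(- \frac{1}{422}\right) = \frac{531104509}{185} - \frac{11127}{211} = \frac{112060992904}{39035}$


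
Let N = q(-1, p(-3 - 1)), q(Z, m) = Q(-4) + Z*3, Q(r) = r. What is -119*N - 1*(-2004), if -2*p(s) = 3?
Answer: 2837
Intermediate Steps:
p(s) = -3/2 (p(s) = -½*3 = -3/2)
q(Z, m) = -4 + 3*Z (q(Z, m) = -4 + Z*3 = -4 + 3*Z)
N = -7 (N = -4 + 3*(-1) = -4 - 3 = -7)
-119*N - 1*(-2004) = -119*(-7) - 1*(-2004) = 833 + 2004 = 2837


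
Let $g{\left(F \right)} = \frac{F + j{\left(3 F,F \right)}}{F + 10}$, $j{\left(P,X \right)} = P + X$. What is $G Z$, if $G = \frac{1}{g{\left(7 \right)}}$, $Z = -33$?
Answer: $- \frac{561}{35} \approx -16.029$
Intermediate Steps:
$g{\left(F \right)} = \frac{5 F}{10 + F}$ ($g{\left(F \right)} = \frac{F + \left(3 F + F\right)}{F + 10} = \frac{F + 4 F}{10 + F} = \frac{5 F}{10 + F}$)
$G = \frac{17}{35}$ ($G = \frac{1}{5 \cdot 7 \frac{1}{10 + 7}} = \frac{1}{5 \cdot 7 \cdot \frac{1}{17}} = \frac{1}{\frac{35}{17}} = \frac{17}{35} \approx 0.48571$)
$G Z = \frac{17}{35} \left(-33\right) = - \frac{561}{35}$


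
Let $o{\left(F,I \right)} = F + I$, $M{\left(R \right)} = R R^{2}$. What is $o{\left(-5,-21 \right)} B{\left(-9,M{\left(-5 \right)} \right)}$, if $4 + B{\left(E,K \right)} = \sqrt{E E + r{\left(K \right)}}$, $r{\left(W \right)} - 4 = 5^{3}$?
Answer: $104 - 26 \sqrt{210} \approx -272.78$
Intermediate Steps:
$r{\left(W \right)} = 129$ ($r{\left(W \right)} = 4 + 5^{3} = 4 + 125 = 129$)
$M{\left(R \right)} = R^{3}$
$B{\left(E,K \right)} = -4 + \sqrt{129 + E^{2}}$ ($B{\left(E,K \right)} = -4 + \sqrt{E E + 129} = -4 + \sqrt{E^{2} + 129} = -4 + \sqrt{129 + E^{2}}$)
$o{\left(-5,-21 \right)} B{\left(-9,M{\left(-5 \right)} \right)} = \left(-5 - 21\right) \left(-4 + \sqrt{129 + \left(-9\right)^{2}}\right) = - 26 \left(-4 + \sqrt{129 + 81}\right) = - 26 \left(-4 + \sqrt{210}\right) = 104 - 26 \sqrt{210}$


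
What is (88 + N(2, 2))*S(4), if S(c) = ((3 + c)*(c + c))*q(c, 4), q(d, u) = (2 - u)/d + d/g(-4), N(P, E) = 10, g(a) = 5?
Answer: 8232/5 ≈ 1646.4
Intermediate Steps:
q(d, u) = d/5 + (2 - u)/d (q(d, u) = (2 - u)/d + d/5 = d/5 + (2 - u)/d)
S(c) = 2*(-2 + c²/5)*(3 + c) (S(c) = ((3 + c)*(c + c))*((2 - 1*4 + c²/5)/c) = ((3 + c)*(2*c))*((2 - 4 + c²/5)/c) = (2*c*(3 + c))*((-2 + c²/5)/c) = 2*(-2 + c²/5)*(3 + c))
(88 + N(2, 2))*S(4) = (88 + 10)*(2*(-10 + 4²)*(3 + 4)/5) = 98*((⅖)*(-10 + 16)*7) = 98*((⅖)*6*7) = 98*(84/5) = 8232/5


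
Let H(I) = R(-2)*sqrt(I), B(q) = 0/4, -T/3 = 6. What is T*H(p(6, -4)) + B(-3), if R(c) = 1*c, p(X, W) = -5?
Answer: 36*I*sqrt(5) ≈ 80.498*I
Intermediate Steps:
T = -18 (T = -3*6 = -18)
R(c) = c
B(q) = 0 (B(q) = 0*(1/4) = 0)
H(I) = -2*sqrt(I)
T*H(p(6, -4)) + B(-3) = -(-36)*sqrt(-5) + 0 = -(-36)*I*sqrt(5) + 0 = 36*I*sqrt(5) + 0 = 36*I*sqrt(5)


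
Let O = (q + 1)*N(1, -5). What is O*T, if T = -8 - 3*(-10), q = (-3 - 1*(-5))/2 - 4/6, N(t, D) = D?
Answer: -440/3 ≈ -146.67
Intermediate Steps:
q = ⅓ (q = (-3 + 5)*(½) - 4*⅙ = 2*(½) - ⅔ = 1 - ⅔ = ⅓ ≈ 0.33333)
T = 22 (T = -8 + 30 = 22)
O = -20/3 (O = (⅓ + 1)*(-5) = (4/3)*(-5) = -20/3 ≈ -6.6667)
O*T = -20/3*22 = -440/3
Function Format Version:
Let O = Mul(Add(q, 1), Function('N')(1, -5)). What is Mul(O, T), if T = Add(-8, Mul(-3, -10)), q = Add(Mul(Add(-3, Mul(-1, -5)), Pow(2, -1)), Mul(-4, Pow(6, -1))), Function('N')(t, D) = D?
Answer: Rational(-440, 3) ≈ -146.67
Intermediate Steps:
q = Rational(1, 3) (q = Add(Mul(Add(-3, 5), Rational(1, 2)), Mul(-4, Rational(1, 6))) = Add(Mul(2, Rational(1, 2)), Rational(-2, 3)) = Add(1, Rational(-2, 3)) = Rational(1, 3) ≈ 0.33333)
T = 22 (T = Add(-8, 30) = 22)
O = Rational(-20, 3) (O = Mul(Add(Rational(1, 3), 1), -5) = Mul(Rational(4, 3), -5) = Rational(-20, 3) ≈ -6.6667)
Mul(O, T) = Mul(Rational(-20, 3), 22) = Rational(-440, 3)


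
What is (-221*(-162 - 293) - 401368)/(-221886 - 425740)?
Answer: 300813/647626 ≈ 0.46449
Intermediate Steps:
(-221*(-162 - 293) - 401368)/(-221886 - 425740) = (-221*(-455) - 401368)/(-647626) = (100555 - 401368)*(-1/647626) = -300813*(-1/647626) = 300813/647626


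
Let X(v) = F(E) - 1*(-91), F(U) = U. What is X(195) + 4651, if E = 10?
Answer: 4752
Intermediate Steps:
X(v) = 101 (X(v) = 10 - 1*(-91) = 10 + 91 = 101)
X(195) + 4651 = 101 + 4651 = 4752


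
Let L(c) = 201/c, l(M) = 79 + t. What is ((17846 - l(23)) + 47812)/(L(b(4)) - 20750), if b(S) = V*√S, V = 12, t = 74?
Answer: -174680/55311 ≈ -3.1581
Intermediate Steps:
l(M) = 153 (l(M) = 79 + 74 = 153)
b(S) = 12*√S
((17846 - l(23)) + 47812)/(L(b(4)) - 20750) = ((17846 - 1*153) + 47812)/(201/((12*√4)) - 20750) = ((17846 - 153) + 47812)/(201/((12*2)) - 20750) = (17693 + 47812)/(201/24 - 20750) = 65505/(201*(1/24) - 20750) = 65505/(67/8 - 20750) = 65505/(-165933/8) = 65505*(-8/165933) = -174680/55311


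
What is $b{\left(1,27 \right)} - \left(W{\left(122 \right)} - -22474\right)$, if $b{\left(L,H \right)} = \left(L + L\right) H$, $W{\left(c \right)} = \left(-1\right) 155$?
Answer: $-22265$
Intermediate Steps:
$W{\left(c \right)} = -155$
$b{\left(L,H \right)} = 2 H L$ ($b{\left(L,H \right)} = 2 L H = 2 H L$)
$b{\left(1,27 \right)} - \left(W{\left(122 \right)} - -22474\right) = 2 \cdot 27 \cdot 1 - \left(-155 - -22474\right) = 54 - \left(-155 + 22474\right) = 54 - 22319 = -22265$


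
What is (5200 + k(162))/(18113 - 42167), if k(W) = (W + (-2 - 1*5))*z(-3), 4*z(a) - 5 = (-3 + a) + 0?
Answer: -20645/96216 ≈ -0.21457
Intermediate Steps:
z(a) = ½ + a/4 (z(a) = 5/4 + ((-3 + a) + 0)/4 = 5/4 + (-3 + a)/4 = 5/4 + (-¾ + a/4) = ½ + a/4)
k(W) = 7/4 - W/4 (k(W) = (W + (-2 - 1*5))*(½ + (¼)*(-3)) = (W + (-2 - 5))*(½ - ¾) = (W - 7)*(-¼) = (-7 + W)*(-¼) = 7/4 - W/4)
(5200 + k(162))/(18113 - 42167) = (5200 + (7/4 - ¼*162))/(18113 - 42167) = (5200 + (7/4 - 81/2))/(-24054) = (5200 - 155/4)*(-1/24054) = (20645/4)*(-1/24054) = -20645/96216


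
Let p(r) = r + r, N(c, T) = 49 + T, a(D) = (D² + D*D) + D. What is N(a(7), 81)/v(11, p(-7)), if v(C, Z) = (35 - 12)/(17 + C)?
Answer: 3640/23 ≈ 158.26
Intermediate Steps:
a(D) = D + 2*D² (a(D) = (D² + D²) + D = 2*D² + D = D + 2*D²)
p(r) = 2*r
v(C, Z) = 23/(17 + C)
N(a(7), 81)/v(11, p(-7)) = (49 + 81)/((23/(17 + 11))) = 130/((23/28)) = 130/((23*(1/28))) = 130/(23/28) = 130*(28/23) = 3640/23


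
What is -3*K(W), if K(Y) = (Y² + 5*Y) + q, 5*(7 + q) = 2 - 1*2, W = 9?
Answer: -357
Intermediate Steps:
q = -7 (q = -7 + (2 - 1*2)/5 = -7 + (2 - 2)/5 = -7 + (⅕)*0 = -7 + 0 = -7)
K(Y) = -7 + Y² + 5*Y (K(Y) = (Y² + 5*Y) - 7 = -7 + Y² + 5*Y)
-3*K(W) = -3*(-7 + 9² + 5*9) = -3*(-7 + 81 + 45) = -3*119 = -357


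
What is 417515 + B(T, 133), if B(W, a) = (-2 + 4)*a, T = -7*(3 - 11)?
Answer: 417781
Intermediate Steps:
T = 56 (T = -7*(-8) = 56)
B(W, a) = 2*a
417515 + B(T, 133) = 417515 + 2*133 = 417515 + 266 = 417781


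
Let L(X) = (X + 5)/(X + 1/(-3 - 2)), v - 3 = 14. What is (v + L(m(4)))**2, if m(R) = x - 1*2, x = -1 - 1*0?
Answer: 17161/64 ≈ 268.14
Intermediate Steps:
v = 17 (v = 3 + 14 = 17)
x = -1 (x = -1 + 0 = -1)
m(R) = -3 (m(R) = -1 - 1*2 = -1 - 2 = -3)
L(X) = (5 + X)/(-1/5 + X) (L(X) = (5 + X)/(X + 1/(-5)) = (5 + X)/(X - 1/5) = (5 + X)/(-1/5 + X))
(v + L(m(4)))**2 = (17 + 5*(5 - 3)/(-1 + 5*(-3)))**2 = (17 + 5*2/(-1 - 15))**2 = (17 + 5*2/(-16))**2 = (17 + 5*(-1/16)*2)**2 = (17 - 5/8)**2 = (131/8)**2 = 17161/64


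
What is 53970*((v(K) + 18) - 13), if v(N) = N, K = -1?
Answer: 215880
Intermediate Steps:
53970*((v(K) + 18) - 13) = 53970*((-1 + 18) - 13) = 53970*(17 - 13) = 53970*4 = 215880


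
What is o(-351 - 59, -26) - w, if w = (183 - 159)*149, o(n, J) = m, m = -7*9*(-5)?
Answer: -3261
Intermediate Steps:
m = 315 (m = -63*(-5) = 315)
o(n, J) = 315
w = 3576 (w = 24*149 = 3576)
o(-351 - 59, -26) - w = 315 - 1*3576 = 315 - 3576 = -3261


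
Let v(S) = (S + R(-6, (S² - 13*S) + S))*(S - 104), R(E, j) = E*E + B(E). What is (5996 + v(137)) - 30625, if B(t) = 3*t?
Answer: -19514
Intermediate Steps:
R(E, j) = E² + 3*E (R(E, j) = E*E + 3*E = E² + 3*E)
v(S) = (-104 + S)*(18 + S) (v(S) = (S - 6*(3 - 6))*(S - 104) = (S - 6*(-3))*(-104 + S) = (S + 18)*(-104 + S) = (18 + S)*(-104 + S) = (-104 + S)*(18 + S))
(5996 + v(137)) - 30625 = (5996 + (-1872 + 137² - 86*137)) - 30625 = (5996 + (-1872 + 18769 - 11782)) - 30625 = (5996 + 5115) - 30625 = 11111 - 30625 = -19514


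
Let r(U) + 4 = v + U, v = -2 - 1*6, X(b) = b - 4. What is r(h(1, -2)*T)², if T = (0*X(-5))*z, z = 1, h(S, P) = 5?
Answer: 144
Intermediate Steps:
X(b) = -4 + b
T = 0 (T = (0*(-4 - 5))*1 = (0*(-9))*1 = 0*1 = 0)
v = -8 (v = -2 - 6 = -8)
r(U) = -12 + U (r(U) = -4 + (-8 + U) = -12 + U)
r(h(1, -2)*T)² = (-12 + 5*0)² = (-12 + 0)² = (-12)² = 144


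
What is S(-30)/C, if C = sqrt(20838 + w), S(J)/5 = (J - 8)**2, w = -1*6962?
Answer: 3610*sqrt(3469)/3469 ≈ 61.292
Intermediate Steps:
w = -6962
S(J) = 5*(-8 + J)**2 (S(J) = 5*(J - 8)**2 = 5*(-8 + J)**2)
C = 2*sqrt(3469) (C = sqrt(20838 - 6962) = sqrt(13876) = 2*sqrt(3469) ≈ 117.80)
S(-30)/C = (5*(-8 - 30)**2)/((2*sqrt(3469))) = (5*(-38)**2)*(sqrt(3469)/6938) = (5*1444)*(sqrt(3469)/6938) = 7220*(sqrt(3469)/6938) = 3610*sqrt(3469)/3469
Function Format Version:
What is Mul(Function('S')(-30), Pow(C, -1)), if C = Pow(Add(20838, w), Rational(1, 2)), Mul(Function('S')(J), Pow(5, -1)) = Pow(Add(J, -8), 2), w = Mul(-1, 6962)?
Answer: Mul(Rational(3610, 3469), Pow(3469, Rational(1, 2))) ≈ 61.292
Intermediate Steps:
w = -6962
Function('S')(J) = Mul(5, Pow(Add(-8, J), 2)) (Function('S')(J) = Mul(5, Pow(Add(J, -8), 2)) = Mul(5, Pow(Add(-8, J), 2)))
C = Mul(2, Pow(3469, Rational(1, 2))) (C = Pow(Add(20838, -6962), Rational(1, 2)) = Pow(13876, Rational(1, 2)) = Mul(2, Pow(3469, Rational(1, 2))) ≈ 117.80)
Mul(Function('S')(-30), Pow(C, -1)) = Mul(Mul(5, Pow(Add(-8, -30), 2)), Pow(Mul(2, Pow(3469, Rational(1, 2))), -1)) = Mul(Mul(5, Pow(-38, 2)), Mul(Rational(1, 6938), Pow(3469, Rational(1, 2)))) = Mul(Mul(5, 1444), Mul(Rational(1, 6938), Pow(3469, Rational(1, 2)))) = Mul(7220, Mul(Rational(1, 6938), Pow(3469, Rational(1, 2)))) = Mul(Rational(3610, 3469), Pow(3469, Rational(1, 2)))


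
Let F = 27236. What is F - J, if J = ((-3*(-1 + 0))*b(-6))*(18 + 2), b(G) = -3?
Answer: 27416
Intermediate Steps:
J = -180 (J = (-3*(-1 + 0)*(-3))*(18 + 2) = (-3*(-1)*(-3))*20 = (3*(-3))*20 = -9*20 = -180)
F - J = 27236 - 1*(-180) = 27236 + 180 = 27416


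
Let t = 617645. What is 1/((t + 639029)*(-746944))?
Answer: -1/938665104256 ≈ -1.0653e-12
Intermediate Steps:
1/((t + 639029)*(-746944)) = 1/((617645 + 639029)*(-746944)) = -1/746944/1256674 = (1/1256674)*(-1/746944) = -1/938665104256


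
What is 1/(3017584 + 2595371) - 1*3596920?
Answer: -20189350098599/5612955 ≈ -3.5969e+6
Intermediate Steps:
1/(3017584 + 2595371) - 1*3596920 = 1/5612955 - 3596920 = -20189350098599/5612955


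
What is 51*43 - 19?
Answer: 2174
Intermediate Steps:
51*43 - 19 = 2193 - 19 = 2174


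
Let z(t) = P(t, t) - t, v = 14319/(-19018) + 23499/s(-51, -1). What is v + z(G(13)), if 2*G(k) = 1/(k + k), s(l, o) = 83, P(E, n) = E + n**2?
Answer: 16286706811/57679024 ≈ 282.37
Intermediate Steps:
v = 12046365/42662 (v = 14319/(-19018) + 23499/83 = 14319*(-1/19018) + 23499*(1/83) = -387/514 + 23499/83 = 12046365/42662 ≈ 282.37)
G(k) = 1/(4*k) (G(k) = 1/(2*(k + k)) = 1/(2*((2*k))) = (1/(2*k))/2 = 1/(4*k))
z(t) = t**2 (z(t) = (t + t**2) - t = t**2)
v + z(G(13)) = 12046365/42662 + ((1/4)/13)**2 = 12046365/42662 + ((1/4)*(1/13))**2 = 12046365/42662 + (1/52)**2 = 12046365/42662 + 1/2704 = 16286706811/57679024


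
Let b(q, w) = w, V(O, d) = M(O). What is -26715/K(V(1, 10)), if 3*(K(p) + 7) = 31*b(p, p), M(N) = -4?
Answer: 16029/29 ≈ 552.72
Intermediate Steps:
V(O, d) = -4
K(p) = -7 + 31*p/3 (K(p) = -7 + (31*p)/3 = -7 + 31*p/3)
-26715/K(V(1, 10)) = -26715/(-7 + (31/3)*(-4)) = -26715/(-7 - 124/3) = -26715/(-145/3) = -26715*(-3/145) = 16029/29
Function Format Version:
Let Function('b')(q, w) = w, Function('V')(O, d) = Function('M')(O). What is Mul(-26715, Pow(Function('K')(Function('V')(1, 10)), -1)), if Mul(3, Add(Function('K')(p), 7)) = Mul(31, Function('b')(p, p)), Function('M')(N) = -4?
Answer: Rational(16029, 29) ≈ 552.72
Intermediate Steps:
Function('V')(O, d) = -4
Function('K')(p) = Add(-7, Mul(Rational(31, 3), p)) (Function('K')(p) = Add(-7, Mul(Rational(1, 3), Mul(31, p))) = Add(-7, Mul(Rational(31, 3), p)))
Mul(-26715, Pow(Function('K')(Function('V')(1, 10)), -1)) = Mul(-26715, Pow(Add(-7, Mul(Rational(31, 3), -4)), -1)) = Mul(-26715, Pow(Add(-7, Rational(-124, 3)), -1)) = Mul(-26715, Pow(Rational(-145, 3), -1)) = Mul(-26715, Rational(-3, 145)) = Rational(16029, 29)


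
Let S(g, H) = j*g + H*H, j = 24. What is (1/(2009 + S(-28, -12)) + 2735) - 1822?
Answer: 1352154/1481 ≈ 913.00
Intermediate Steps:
S(g, H) = H² + 24*g (S(g, H) = 24*g + H*H = 24*g + H² = H² + 24*g)
(1/(2009 + S(-28, -12)) + 2735) - 1822 = (1/(2009 + ((-12)² + 24*(-28))) + 2735) - 1822 = (1/(2009 + (144 - 672)) + 2735) - 1822 = (1/(2009 - 528) + 2735) - 1822 = (1/1481 + 2735) - 1822 = 4050536/1481 - 1822 = 1352154/1481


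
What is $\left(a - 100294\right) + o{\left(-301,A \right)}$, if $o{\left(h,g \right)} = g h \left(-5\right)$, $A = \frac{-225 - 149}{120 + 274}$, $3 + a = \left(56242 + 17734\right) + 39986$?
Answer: $\frac{2410570}{197} \approx 12236.0$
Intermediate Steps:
$a = 113959$ ($a = -3 + \left(\left(56242 + 17734\right) + 39986\right) = -3 + \left(73976 + 39986\right) = -3 + 113962 = 113959$)
$A = - \frac{187}{197}$ ($A = - \frac{374}{394} = \left(-374\right) \frac{1}{394} = - \frac{187}{197} \approx -0.94924$)
$o{\left(h,g \right)} = - 5 g h$
$\left(a - 100294\right) + o{\left(-301,A \right)} = \left(113959 - 100294\right) - \left(- \frac{935}{197}\right) \left(-301\right) = 13665 - \frac{281435}{197} = \frac{2410570}{197}$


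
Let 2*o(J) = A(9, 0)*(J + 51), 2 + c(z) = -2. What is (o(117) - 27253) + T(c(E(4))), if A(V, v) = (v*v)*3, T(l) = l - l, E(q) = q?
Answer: -27253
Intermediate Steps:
c(z) = -4 (c(z) = -2 - 2 = -4)
T(l) = 0
A(V, v) = 3*v² (A(V, v) = v²*3 = 3*v²)
o(J) = 0 (o(J) = ((3*0²)*(J + 51))/2 = ((3*0)*(51 + J))/2 = (0*(51 + J))/2 = (½)*0 = 0)
(o(117) - 27253) + T(c(E(4))) = (0 - 27253) + 0 = -27253 + 0 = -27253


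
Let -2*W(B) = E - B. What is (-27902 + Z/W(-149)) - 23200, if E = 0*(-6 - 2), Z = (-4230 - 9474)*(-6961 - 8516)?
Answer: -431807814/149 ≈ -2.8980e+6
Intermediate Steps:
Z = 212096808 (Z = -13704*(-15477) = 212096808)
E = 0 (E = 0*(-8) = 0)
W(B) = B/2 (W(B) = -(0 - B)/2 = -(-1)*B/2 = B/2)
(-27902 + Z/W(-149)) - 23200 = (-27902 + 212096808/(((1/2)*(-149)))) - 23200 = (-27902 + 212096808/(-149/2)) - 23200 = (-27902 + 212096808*(-2/149)) - 23200 = (-27902 - 424193616/149) - 23200 = -428351014/149 - 23200 = -431807814/149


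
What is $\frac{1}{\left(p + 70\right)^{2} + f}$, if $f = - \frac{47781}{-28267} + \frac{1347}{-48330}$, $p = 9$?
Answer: $\frac{455381370}{2842792190197} \approx 0.00016019$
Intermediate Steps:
$f = \frac{757060027}{455381370}$ ($f = \left(-47781\right) \left(- \frac{1}{28267}\right) + 1347 \left(- \frac{1}{48330}\right) = \frac{47781}{28267} - \frac{449}{16110} = \frac{757060027}{455381370} \approx 1.6625$)
$\frac{1}{\left(p + 70\right)^{2} + f} = \frac{1}{\left(9 + 70\right)^{2} + \frac{757060027}{455381370}} = \frac{1}{79^{2} + \frac{757060027}{455381370}} = \frac{1}{6241 + \frac{757060027}{455381370}} = \frac{1}{\frac{2842792190197}{455381370}} = \frac{455381370}{2842792190197}$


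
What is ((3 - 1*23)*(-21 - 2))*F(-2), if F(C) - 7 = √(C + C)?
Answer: 3220 + 920*I ≈ 3220.0 + 920.0*I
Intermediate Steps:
F(C) = 7 + √2*√C (F(C) = 7 + √(C + C) = 7 + √(2*C) = 7 + √2*√C)
((3 - 1*23)*(-21 - 2))*F(-2) = ((3 - 1*23)*(-21 - 2))*(7 + √2*√(-2)) = ((3 - 23)*(-23))*(7 + √2*(I*√2)) = (-20*(-23))*(7 + 2*I) = 460*(7 + 2*I) = 3220 + 920*I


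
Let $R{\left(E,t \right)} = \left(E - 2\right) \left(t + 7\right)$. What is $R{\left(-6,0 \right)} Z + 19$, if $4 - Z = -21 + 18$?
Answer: $-373$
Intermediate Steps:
$Z = 7$ ($Z = 4 - \left(-21 + 18\right) = 4 - -3 = 4 + 3 = 7$)
$R{\left(E,t \right)} = \left(-2 + E\right) \left(7 + t\right)$
$R{\left(-6,0 \right)} Z + 19 = \left(-14 - 0 + 7 \left(-6\right) - 0\right) 7 + 19 = \left(-14 + 0 - 42 + 0\right) 7 + 19 = \left(-56\right) 7 + 19 = -392 + 19 = -373$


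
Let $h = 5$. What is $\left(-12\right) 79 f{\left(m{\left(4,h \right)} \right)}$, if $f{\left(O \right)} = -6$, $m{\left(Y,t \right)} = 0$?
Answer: $5688$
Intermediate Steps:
$\left(-12\right) 79 f{\left(m{\left(4,h \right)} \right)} = \left(-12\right) 79 \left(-6\right) = \left(-948\right) \left(-6\right) = 5688$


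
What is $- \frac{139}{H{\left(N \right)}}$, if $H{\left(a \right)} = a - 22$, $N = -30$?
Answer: $\frac{139}{52} \approx 2.6731$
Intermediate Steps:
$H{\left(a \right)} = -22 + a$
$- \frac{139}{H{\left(N \right)}} = - \frac{139}{-22 - 30} = - \frac{139}{-52} = \left(-139\right) \left(- \frac{1}{52}\right) = \frac{139}{52}$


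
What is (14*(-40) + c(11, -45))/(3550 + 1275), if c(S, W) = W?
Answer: -121/965 ≈ -0.12539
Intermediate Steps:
(14*(-40) + c(11, -45))/(3550 + 1275) = (14*(-40) - 45)/(3550 + 1275) = (-560 - 45)/4825 = -605*1/4825 = -121/965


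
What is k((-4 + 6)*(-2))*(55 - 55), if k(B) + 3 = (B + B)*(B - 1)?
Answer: 0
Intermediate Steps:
k(B) = -3 + 2*B*(-1 + B) (k(B) = -3 + (B + B)*(B - 1) = -3 + (2*B)*(-1 + B) = -3 + 2*B*(-1 + B))
k((-4 + 6)*(-2))*(55 - 55) = (-3 - 2*(-4 + 6)*(-2) + 2*((-4 + 6)*(-2))²)*(55 - 55) = (-3 - 4*(-2) + 2*(2*(-2))²)*0 = (-3 - 2*(-4) + 2*(-4)²)*0 = (-3 + 8 + 2*16)*0 = (-3 + 8 + 32)*0 = 37*0 = 0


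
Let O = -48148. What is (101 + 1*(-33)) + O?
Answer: -48080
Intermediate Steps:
(101 + 1*(-33)) + O = (101 + 1*(-33)) - 48148 = (101 - 33) - 48148 = 68 - 48148 = -48080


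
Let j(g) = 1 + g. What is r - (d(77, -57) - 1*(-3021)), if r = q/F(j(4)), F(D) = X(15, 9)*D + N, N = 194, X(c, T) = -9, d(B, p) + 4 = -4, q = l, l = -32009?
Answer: -480946/149 ≈ -3227.8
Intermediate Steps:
q = -32009
d(B, p) = -8 (d(B, p) = -4 - 4 = -8)
F(D) = 194 - 9*D (F(D) = -9*D + 194 = 194 - 9*D)
r = -32009/149 (r = -32009/(194 - 9*(1 + 4)) = -32009/(194 - 9*5) = -32009/(194 - 45) = -32009/149 ≈ -214.83)
r - (d(77, -57) - 1*(-3021)) = -32009/149 - (-8 - 1*(-3021)) = -32009/149 - (-8 + 3021) = -32009/149 - 1*3013 = -32009/149 - 3013 = -480946/149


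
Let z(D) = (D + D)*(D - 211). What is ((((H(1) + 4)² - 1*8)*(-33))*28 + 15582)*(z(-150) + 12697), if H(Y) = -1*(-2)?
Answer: -1245059130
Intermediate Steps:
H(Y) = 2
z(D) = 2*D*(-211 + D) (z(D) = (2*D)*(-211 + D) = 2*D*(-211 + D))
((((H(1) + 4)² - 1*8)*(-33))*28 + 15582)*(z(-150) + 12697) = ((((2 + 4)² - 1*8)*(-33))*28 + 15582)*(2*(-150)*(-211 - 150) + 12697) = (((6² - 8)*(-33))*28 + 15582)*(2*(-150)*(-361) + 12697) = (((36 - 8)*(-33))*28 + 15582)*(108300 + 12697) = ((28*(-33))*28 + 15582)*120997 = (-924*28 + 15582)*120997 = (-25872 + 15582)*120997 = -10290*120997 = -1245059130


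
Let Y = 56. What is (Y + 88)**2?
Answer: 20736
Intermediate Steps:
(Y + 88)**2 = (56 + 88)**2 = 144**2 = 20736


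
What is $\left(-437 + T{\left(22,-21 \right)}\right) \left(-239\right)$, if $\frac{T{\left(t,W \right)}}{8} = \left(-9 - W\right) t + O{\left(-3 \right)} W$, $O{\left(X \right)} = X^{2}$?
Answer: $-38957$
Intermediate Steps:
$T{\left(t,W \right)} = 72 W + 8 t \left(-9 - W\right)$ ($T{\left(t,W \right)} = 8 \left(\left(-9 - W\right) t + \left(-3\right)^{2} W\right) = 8 \left(t \left(-9 - W\right) + 9 W\right) = 8 \left(9 W + t \left(-9 - W\right)\right) = 72 W + 8 t \left(-9 - W\right)$)
$\left(-437 + T{\left(22,-21 \right)}\right) \left(-239\right) = \left(-437 - \left(3096 - 3696\right)\right) \left(-239\right) = \left(-437 - -600\right) \left(-239\right) = \left(-437 + 600\right) \left(-239\right) = 163 \left(-239\right) = -38957$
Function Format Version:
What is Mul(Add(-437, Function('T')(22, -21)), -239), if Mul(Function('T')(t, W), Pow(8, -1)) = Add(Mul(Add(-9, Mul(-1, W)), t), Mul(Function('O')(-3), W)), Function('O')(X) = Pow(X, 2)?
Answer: -38957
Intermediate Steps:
Function('T')(t, W) = Add(Mul(72, W), Mul(8, t, Add(-9, Mul(-1, W)))) (Function('T')(t, W) = Mul(8, Add(Mul(Add(-9, Mul(-1, W)), t), Mul(Pow(-3, 2), W))) = Mul(8, Add(Mul(t, Add(-9, Mul(-1, W))), Mul(9, W))) = Mul(8, Add(Mul(9, W), Mul(t, Add(-9, Mul(-1, W))))) = Add(Mul(72, W), Mul(8, t, Add(-9, Mul(-1, W)))))
Mul(Add(-437, Function('T')(22, -21)), -239) = Mul(Add(-437, Add(Mul(-72, 22), Mul(72, -21), Mul(-8, -21, 22))), -239) = Mul(Add(-437, Add(-1584, -1512, 3696)), -239) = Mul(Add(-437, 600), -239) = Mul(163, -239) = -38957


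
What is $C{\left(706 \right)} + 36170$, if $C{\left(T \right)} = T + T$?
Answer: $37582$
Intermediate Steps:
$C{\left(T \right)} = 2 T$
$C{\left(706 \right)} + 36170 = 2 \cdot 706 + 36170 = 1412 + 36170 = 37582$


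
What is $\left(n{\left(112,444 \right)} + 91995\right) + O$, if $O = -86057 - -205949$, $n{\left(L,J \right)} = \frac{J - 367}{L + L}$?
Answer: $\frac{6780395}{32} \approx 2.1189 \cdot 10^{5}$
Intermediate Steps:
$n{\left(L,J \right)} = \frac{-367 + J}{2 L}$
$O = 119892$ ($O = -86057 + 205949 = 119892$)
$\left(n{\left(112,444 \right)} + 91995\right) + O = \left(\frac{-367 + 444}{2 \cdot 112} + 91995\right) + 119892 = \left(\frac{1}{2} \cdot \frac{1}{112} \cdot 77 + 91995\right) + 119892 = \left(\frac{11}{32} + 91995\right) + 119892 = \frac{2943851}{32} + 119892 = \frac{6780395}{32}$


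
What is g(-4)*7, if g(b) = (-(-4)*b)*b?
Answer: 448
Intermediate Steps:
g(b) = 4*b² (g(b) = (4*b)*b = 4*b²)
g(-4)*7 = (4*(-4)²)*7 = (4*16)*7 = 64*7 = 448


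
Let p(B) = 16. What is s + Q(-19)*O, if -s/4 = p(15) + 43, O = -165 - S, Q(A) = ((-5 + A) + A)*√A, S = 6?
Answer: -236 + 7353*I*√19 ≈ -236.0 + 32051.0*I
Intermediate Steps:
Q(A) = √A*(-5 + 2*A) (Q(A) = (-5 + 2*A)*√A = √A*(-5 + 2*A))
O = -171 (O = -165 - 1*6 = -165 - 6 = -171)
s = -236 (s = -4*(16 + 43) = -4*59 = -236)
s + Q(-19)*O = -236 + (√(-19)*(-5 + 2*(-19)))*(-171) = -236 + ((I*√19)*(-5 - 38))*(-171) = -236 + ((I*√19)*(-43))*(-171) = -236 - 43*I*√19*(-171) = -236 + 7353*I*√19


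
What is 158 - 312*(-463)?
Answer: 144614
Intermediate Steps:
158 - 312*(-463) = 158 + 144456 = 144614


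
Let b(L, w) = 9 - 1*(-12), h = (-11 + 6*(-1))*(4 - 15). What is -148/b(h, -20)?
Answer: -148/21 ≈ -7.0476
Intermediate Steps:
h = 187 (h = (-11 - 6)*(-11) = -17*(-11) = 187)
b(L, w) = 21 (b(L, w) = 9 + 12 = 21)
-148/b(h, -20) = -148/21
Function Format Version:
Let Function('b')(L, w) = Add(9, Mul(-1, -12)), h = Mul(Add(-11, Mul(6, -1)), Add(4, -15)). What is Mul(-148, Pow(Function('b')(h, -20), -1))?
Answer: Rational(-148, 21) ≈ -7.0476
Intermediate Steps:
h = 187 (h = Mul(Add(-11, -6), -11) = Mul(-17, -11) = 187)
Function('b')(L, w) = 21 (Function('b')(L, w) = Add(9, 12) = 21)
Mul(-148, Pow(Function('b')(h, -20), -1)) = Mul(-148, Pow(21, -1)) = Mul(-148, Rational(1, 21)) = Rational(-148, 21)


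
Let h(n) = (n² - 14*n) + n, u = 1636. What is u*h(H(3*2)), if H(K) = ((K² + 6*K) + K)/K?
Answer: 0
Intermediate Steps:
H(K) = (K² + 7*K)/K
h(n) = n² - 13*n
u*h(H(3*2)) = 1636*((7 + 3*2)*(-13 + (7 + 3*2))) = 1636*((7 + 6)*(-13 + (7 + 6))) = 1636*(13*(-13 + 13)) = 1636*(13*0) = 1636*0 = 0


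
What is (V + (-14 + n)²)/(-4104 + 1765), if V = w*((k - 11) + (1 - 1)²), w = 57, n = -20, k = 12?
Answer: -1213/2339 ≈ -0.51860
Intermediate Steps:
V = 57 (V = 57*((12 - 11) + (1 - 1)²) = 57*(1 + 0²) = 57*(1 + 0) = 57*1 = 57)
(V + (-14 + n)²)/(-4104 + 1765) = (57 + (-14 - 20)²)/(-4104 + 1765) = (57 + (-34)²)/(-2339) = (57 + 1156)*(-1/2339) = 1213*(-1/2339) = -1213/2339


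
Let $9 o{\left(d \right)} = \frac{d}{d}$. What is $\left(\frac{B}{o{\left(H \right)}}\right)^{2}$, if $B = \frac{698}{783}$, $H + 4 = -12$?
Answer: $\frac{487204}{7569} \approx 64.368$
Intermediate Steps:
$H = -16$ ($H = -4 - 12 = -16$)
$o{\left(d \right)} = \frac{1}{9}$ ($o{\left(d \right)} = \frac{d \frac{1}{d}}{9} = \frac{1}{9} \cdot 1 = \frac{1}{9}$)
$B = \frac{698}{783}$ ($B = 698 \cdot \frac{1}{783} = \frac{698}{783} \approx 0.89144$)
$\left(\frac{B}{o{\left(H \right)}}\right)^{2} = \left(\frac{698 \frac{1}{\frac{1}{9}}}{783}\right)^{2} = \left(\frac{698}{783} \cdot 9\right)^{2} = \left(\frac{698}{87}\right)^{2} = \frac{487204}{7569}$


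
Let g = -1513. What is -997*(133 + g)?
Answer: 1375860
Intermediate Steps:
-997*(133 + g) = -997*(133 - 1513) = -997*(-1380) = 1375860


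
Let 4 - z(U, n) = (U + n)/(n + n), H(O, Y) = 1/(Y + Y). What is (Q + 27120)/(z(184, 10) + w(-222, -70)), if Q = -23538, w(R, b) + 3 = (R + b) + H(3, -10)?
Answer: -4776/401 ≈ -11.910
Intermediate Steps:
H(O, Y) = 1/(2*Y)
w(R, b) = -61/20 + R + b (w(R, b) = -3 + ((R + b) + (½)/(-10)) = -3 + ((R + b) + (½)*(-⅒)) = -3 + ((R + b) - 1/20) = -3 + (-1/20 + R + b) = -61/20 + R + b)
z(U, n) = 4 - (U + n)/(2*n) (z(U, n) = 4 - (U + n)/(n + n) = 4 - (U + n)/(2*n))
(Q + 27120)/(z(184, 10) + w(-222, -70)) = (-23538 + 27120)/((½)*(-1*184 + 7*10)/10 + (-61/20 - 222 - 70)) = 3582/((½)*(⅒)*(-184 + 70) - 5901/20) = 3582/((½)*(⅒)*(-114) - 5901/20) = 3582/(-57/10 - 5901/20) = 3582/(-1203/4) = 3582*(-4/1203) = -4776/401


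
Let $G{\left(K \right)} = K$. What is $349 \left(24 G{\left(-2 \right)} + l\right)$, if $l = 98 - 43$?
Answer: $2443$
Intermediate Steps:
$l = 55$
$349 \left(24 G{\left(-2 \right)} + l\right) = 349 \left(24 \left(-2\right) + 55\right) = 349 \left(-48 + 55\right) = 349 \cdot 7 = 2443$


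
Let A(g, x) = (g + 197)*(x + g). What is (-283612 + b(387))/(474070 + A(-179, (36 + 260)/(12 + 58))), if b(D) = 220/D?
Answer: -480189605/797333391 ≈ -0.60224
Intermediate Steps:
A(g, x) = (197 + g)*(g + x)
(-283612 + b(387))/(474070 + A(-179, (36 + 260)/(12 + 58))) = (-283612 + 220/387)/(474070 + ((-179)² + 197*(-179) + 197*((36 + 260)/(12 + 58)) - 179*(36 + 260)/(12 + 58))) = (-283612 + 220*(1/387))/(474070 + (32041 - 35263 + 197*(296/70) - 52984/70)) = (-283612 + 220/387)/(474070 + (32041 - 35263 + 197*(296*(1/70)) - 52984/70)) = -109757624/(387*(474070 + (32041 - 35263 + 197*(148/35) - 179*148/35))) = -109757624/(387*(474070 + (32041 - 35263 + 29156/35 - 26492/35))) = -109757624/(387*(474070 - 110106/35)) = -109757624/(387*16482344/35) = -109757624/387*35/16482344 = -480189605/797333391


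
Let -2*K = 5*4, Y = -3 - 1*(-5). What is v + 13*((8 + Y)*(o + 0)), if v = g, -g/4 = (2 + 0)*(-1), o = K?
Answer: -1292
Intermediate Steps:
Y = 2 (Y = -3 + 5 = 2)
K = -10 (K = -5*4/2 = -1/2*20 = -10)
o = -10
g = 8 (g = -4*(2 + 0)*(-1) = -8*(-1) = -4*(-2) = 8)
v = 8
v + 13*((8 + Y)*(o + 0)) = 8 + 13*((8 + 2)*(-10 + 0)) = 8 + 13*(10*(-10)) = 8 + 13*(-100) = 8 - 1300 = -1292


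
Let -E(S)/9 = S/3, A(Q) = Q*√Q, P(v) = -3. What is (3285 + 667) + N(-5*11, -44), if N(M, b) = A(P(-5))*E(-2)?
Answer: 3952 - 18*I*√3 ≈ 3952.0 - 31.177*I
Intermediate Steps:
A(Q) = Q^(3/2)
E(S) = -3*S (E(S) = -9*S/3 = -3*S)
N(M, b) = -18*I*√3 (N(M, b) = (-3)^(3/2)*(-3*(-2)) = -3*I*√3*6 = -18*I*√3)
(3285 + 667) + N(-5*11, -44) = (3285 + 667) - 18*I*√3 = 3952 - 18*I*√3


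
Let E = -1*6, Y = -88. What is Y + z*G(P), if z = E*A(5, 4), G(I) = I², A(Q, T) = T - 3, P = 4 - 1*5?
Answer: -94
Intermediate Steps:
P = -1 (P = 4 - 5 = -1)
A(Q, T) = -3 + T
E = -6
z = -6 (z = -6*(-3 + 4) = -6*1 = -6)
Y + z*G(P) = -88 - 6*(-1)² = -88 - 6*1 = -88 - 6 = -94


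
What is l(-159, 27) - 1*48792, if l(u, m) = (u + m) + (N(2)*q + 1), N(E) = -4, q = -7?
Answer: -48895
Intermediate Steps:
l(u, m) = 29 + m + u (l(u, m) = (u + m) + (-4*(-7) + 1) = (m + u) + (28 + 1) = (m + u) + 29 = 29 + m + u)
l(-159, 27) - 1*48792 = (29 + 27 - 159) - 1*48792 = -103 - 48792 = -48895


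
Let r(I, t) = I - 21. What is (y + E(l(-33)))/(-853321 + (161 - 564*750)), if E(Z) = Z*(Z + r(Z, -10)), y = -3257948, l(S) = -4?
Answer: 407229/159520 ≈ 2.5528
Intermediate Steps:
r(I, t) = -21 + I
E(Z) = Z*(-21 + 2*Z) (E(Z) = Z*(Z + (-21 + Z)) = Z*(-21 + 2*Z))
(y + E(l(-33)))/(-853321 + (161 - 564*750)) = (-3257948 - 4*(-21 + 2*(-4)))/(-853321 + (161 - 564*750)) = (-3257948 - 4*(-21 - 8))/(-853321 + (161 - 423000)) = (-3257948 - 4*(-29))/(-853321 - 422839) = (-3257948 + 116)/(-1276160) = -3257832*(-1/1276160) = 407229/159520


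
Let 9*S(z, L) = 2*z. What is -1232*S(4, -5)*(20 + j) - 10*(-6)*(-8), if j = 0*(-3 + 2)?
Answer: -201440/9 ≈ -22382.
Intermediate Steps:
j = 0 (j = 0*(-1) = 0)
S(z, L) = 2*z/9 (S(z, L) = (2*z)/9 = 2*z/9)
-1232*S(4, -5)*(20 + j) - 10*(-6)*(-8) = -1232*(2/9)*4*(20 + 0) - 10*(-6)*(-8) = -9856*20/9 + 60*(-8) = -1232*160/9 - 480 = -197120/9 - 480 = -201440/9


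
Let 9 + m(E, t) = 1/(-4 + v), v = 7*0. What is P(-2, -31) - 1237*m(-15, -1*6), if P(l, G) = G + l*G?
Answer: 45893/4 ≈ 11473.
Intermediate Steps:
v = 0
P(l, G) = G + G*l
m(E, t) = -37/4 (m(E, t) = -9 + 1/(-4 + 0) = -9 + 1/(-4) = -9 - 1/4 = -37/4)
P(-2, -31) - 1237*m(-15, -1*6) = -31*(1 - 2) - 1237*(-37/4) = -31*(-1) + 45769/4 = 31 + 45769/4 = 45893/4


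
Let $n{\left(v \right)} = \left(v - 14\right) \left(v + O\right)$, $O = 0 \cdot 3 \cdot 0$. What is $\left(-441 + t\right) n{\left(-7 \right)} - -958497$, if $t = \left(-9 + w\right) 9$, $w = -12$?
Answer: $865887$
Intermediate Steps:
$O = 0$ ($O = 0 \cdot 0 = 0$)
$n{\left(v \right)} = v \left(-14 + v\right)$ ($n{\left(v \right)} = \left(v - 14\right) \left(v + 0\right) = \left(-14 + v\right) v = v \left(-14 + v\right)$)
$t = -189$ ($t = \left(-9 - 12\right) 9 = \left(-21\right) 9 = -189$)
$\left(-441 + t\right) n{\left(-7 \right)} - -958497 = \left(-441 - 189\right) \left(- 7 \left(-14 - 7\right)\right) - -958497 = - 630 \left(\left(-7\right) \left(-21\right)\right) + 958497 = \left(-630\right) 147 + 958497 = -92610 + 958497 = 865887$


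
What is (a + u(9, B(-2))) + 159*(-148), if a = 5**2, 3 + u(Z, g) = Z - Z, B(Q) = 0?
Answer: -23510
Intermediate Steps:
u(Z, g) = -3 (u(Z, g) = -3 + (Z - Z) = -3 + 0 = -3)
a = 25
(a + u(9, B(-2))) + 159*(-148) = (25 - 3) + 159*(-148) = 22 - 23532 = -23510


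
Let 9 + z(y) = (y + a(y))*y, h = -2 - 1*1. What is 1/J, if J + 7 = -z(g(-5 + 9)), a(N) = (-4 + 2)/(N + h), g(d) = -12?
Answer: -5/702 ≈ -0.0071225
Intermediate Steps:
h = -3 (h = -2 - 1 = -3)
a(N) = -2/(-3 + N) (a(N) = (-4 + 2)/(N - 3) = -2/(-3 + N))
z(y) = -9 + y*(y - 2/(-3 + y)) (z(y) = -9 + (y - 2/(-3 + y))*y = -9 + y*(y - 2/(-3 + y)))
J = -702/5 (J = -7 - (-2*(-12) + (-9 + (-12)²)*(-3 - 12))/(-3 - 12) = -7 - (24 + (-9 + 144)*(-15))/(-15) = -7 - (-1)*(24 + 135*(-15))/15 = -7 - (-1)*(24 - 2025)/15 = -7 - (-1)*(-2001)/15 = -7 - 1*667/5 = -7 - 667/5 = -702/5 ≈ -140.40)
1/J = 1/(-702/5) = -5/702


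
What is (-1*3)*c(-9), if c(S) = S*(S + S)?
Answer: -486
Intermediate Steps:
c(S) = 2*S**2 (c(S) = S*(2*S) = 2*S**2)
(-1*3)*c(-9) = (-1*3)*(2*(-9)**2) = -6*81 = -3*162 = -486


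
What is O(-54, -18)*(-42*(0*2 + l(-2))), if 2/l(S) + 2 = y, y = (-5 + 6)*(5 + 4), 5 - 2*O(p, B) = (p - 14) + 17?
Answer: -336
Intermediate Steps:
O(p, B) = 1 - p/2 (O(p, B) = 5/2 - ((p - 14) + 17)/2 = 5/2 - ((-14 + p) + 17)/2 = 5/2 - (3 + p)/2 = 5/2 + (-3/2 - p/2) = 1 - p/2)
y = 9 (y = 1*9 = 9)
l(S) = 2/7 (l(S) = 2/(-2 + 9) = 2/7)
O(-54, -18)*(-42*(0*2 + l(-2))) = (1 - 1/2*(-54))*(-42*(0*2 + 2/7)) = (1 + 27)*(-42*(0 + 2/7)) = 28*(-42*2/7) = 28*(-12) = -336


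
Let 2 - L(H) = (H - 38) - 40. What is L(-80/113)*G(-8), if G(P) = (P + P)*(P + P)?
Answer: 2334720/113 ≈ 20661.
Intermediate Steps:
L(H) = 80 - H (L(H) = 2 - ((H - 38) - 40) = 2 - ((-38 + H) - 40) = 2 - (-78 + H) = 2 + (78 - H) = 80 - H)
G(P) = 4*P² (G(P) = (2*P)*(2*P) = 4*P²)
L(-80/113)*G(-8) = (80 - (-80)/113)*(4*(-8)²) = (80 - (-80)/113)*(4*64) = (80 - 1*(-80/113))*256 = (80 + 80/113)*256 = (9120/113)*256 = 2334720/113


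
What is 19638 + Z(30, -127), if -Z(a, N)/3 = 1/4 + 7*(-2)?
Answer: 78717/4 ≈ 19679.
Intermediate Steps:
Z(a, N) = 165/4 (Z(a, N) = -3*(1/4 + 7*(-2)) = -3*(1/4 - 14) = -3*(-55/4) = 165/4)
19638 + Z(30, -127) = 19638 + 165/4 = 78717/4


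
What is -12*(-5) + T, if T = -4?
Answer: 56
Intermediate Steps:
-12*(-5) + T = -12*(-5) - 4 = 60 - 4 = 56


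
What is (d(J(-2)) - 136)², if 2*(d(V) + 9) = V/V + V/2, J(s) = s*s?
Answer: 82369/4 ≈ 20592.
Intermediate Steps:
J(s) = s²
d(V) = -17/2 + V/4 (d(V) = -9 + (V/V + V/2)/2 = -9 + (1 + V*(½))/2 = -9 + (1 + V/2)/2 = -9 + (½ + V/4) = -17/2 + V/4)
(d(J(-2)) - 136)² = ((-17/2 + (¼)*(-2)²) - 136)² = ((-17/2 + (¼)*4) - 136)² = ((-17/2 + 1) - 136)² = (-15/2 - 136)² = (-287/2)² = 82369/4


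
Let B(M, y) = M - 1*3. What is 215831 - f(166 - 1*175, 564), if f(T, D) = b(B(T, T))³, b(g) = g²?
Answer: -2770153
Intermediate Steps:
B(M, y) = -3 + M (B(M, y) = M - 3 = -3 + M)
f(T, D) = (-3 + T)⁶ (f(T, D) = ((-3 + T)²)³ = (-3 + T)⁶)
215831 - f(166 - 1*175, 564) = 215831 - (-3 + (166 - 1*175))⁶ = 215831 - (-3 + (166 - 175))⁶ = 215831 - (-3 - 9)⁶ = 215831 - 1*(-12)⁶ = 215831 - 1*2985984 = 215831 - 2985984 = -2770153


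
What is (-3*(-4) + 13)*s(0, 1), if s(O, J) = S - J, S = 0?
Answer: -25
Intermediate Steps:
s(O, J) = -J (s(O, J) = 0 - J = -J)
(-3*(-4) + 13)*s(0, 1) = (-3*(-4) + 13)*(-1*1) = (12 + 13)*(-1) = 25*(-1) = -25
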